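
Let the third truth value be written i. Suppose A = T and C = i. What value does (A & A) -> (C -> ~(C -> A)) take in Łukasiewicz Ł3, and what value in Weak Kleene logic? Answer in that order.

In Łukasiewicz Ł3: A & A = T & T = T
C -> A = i -> T = T  [min(1, 1−½+1)]
~(C -> A) = ~T = F
C -> ~(C -> A) = i -> F = i
(A & A) -> (C -> ~(C -> A)) = T -> i = i
In Weak Kleene logic: A & A = T & T = T
C -> A = i -> T = i  [any arg is the third value ⇒ result is the third value]
~(C -> A) = ~i = i
C -> ~(C -> A) = i -> i = i
(A & A) -> (C -> ~(C -> A)) = T -> i = i

i; i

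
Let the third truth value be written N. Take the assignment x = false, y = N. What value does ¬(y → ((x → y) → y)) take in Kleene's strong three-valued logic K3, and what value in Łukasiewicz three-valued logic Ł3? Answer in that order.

In Kleene's strong three-valued logic K3: x → y = false → N = true  [¬false ∨ N]
(x → y) → y = true → N = N
y → ((x → y) → y) = N → N = N
¬(y → ((x → y) → y)) = ¬N = N
In Łukasiewicz three-valued logic Ł3: x → y = false → N = true  [min(1, 1−0+½)]
(x → y) → y = true → N = N
y → ((x → y) → y) = N → N = true
¬(y → ((x → y) → y)) = ¬true = false
They differ because Kleene's strong three-valued logic K3 and Łukasiewicz three-valued logic Ł3 treat N differently under implication.

N; false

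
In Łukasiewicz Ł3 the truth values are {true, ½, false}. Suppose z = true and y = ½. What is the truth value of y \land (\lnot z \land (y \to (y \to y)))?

false

\lnot z = \lnot true = false
y \to y = ½ \to ½ = true  [min(1, 1−½+½)]
y \to (y \to y) = ½ \to true = true
\lnot z \land (y \to (y \to y)) = false \land true = false
y \land (\lnot z \land (y \to (y \to y))) = ½ \land false = false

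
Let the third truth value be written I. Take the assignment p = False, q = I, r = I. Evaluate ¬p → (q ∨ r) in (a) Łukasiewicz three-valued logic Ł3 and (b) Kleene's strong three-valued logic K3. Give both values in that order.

In Łukasiewicz three-valued logic Ł3: ¬p = ¬False = True
q ∨ r = I ∨ I = I
¬p → (q ∨ r) = True → I = I
In Kleene's strong three-valued logic K3: ¬p = ¬False = True
q ∨ r = I ∨ I = I
¬p → (q ∨ r) = True → I = I  [¬True ∨ I]

I; I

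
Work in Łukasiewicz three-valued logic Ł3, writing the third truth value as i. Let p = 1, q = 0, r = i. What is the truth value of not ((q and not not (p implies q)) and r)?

1

p implies q = 1 implies 0 = 0
not (p implies q) = not 0 = 1
not not (p implies q) = not 1 = 0
q and not not (p implies q) = 0 and 0 = 0
(q and not not (p implies q)) and r = 0 and i = 0
not ((q and not not (p implies q)) and r) = not 0 = 1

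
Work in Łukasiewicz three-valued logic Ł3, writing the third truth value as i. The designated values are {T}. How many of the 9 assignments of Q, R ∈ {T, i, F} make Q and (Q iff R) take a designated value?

1

Designated under: (Q=T, R=T).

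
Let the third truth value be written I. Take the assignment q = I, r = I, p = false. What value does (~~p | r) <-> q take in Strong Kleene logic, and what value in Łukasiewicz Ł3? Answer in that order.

In Strong Kleene logic: ~p = ~false = true
~~p = ~true = false
~~p | r = false | I = I
(~~p | r) <-> q = I <-> I = I
In Łukasiewicz Ł3: ~p = ~false = true
~~p = ~true = false
~~p | r = false | I = I
(~~p | r) <-> q = I <-> I = true  [1 − |½−½|]
They differ because Strong Kleene logic and Łukasiewicz Ł3 treat I differently under implication.

I; true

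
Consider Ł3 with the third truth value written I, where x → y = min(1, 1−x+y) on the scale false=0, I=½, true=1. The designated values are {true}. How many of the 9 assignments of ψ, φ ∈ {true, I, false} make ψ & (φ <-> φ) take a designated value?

Designated under: (ψ=true, φ=true); (ψ=true, φ=I); (ψ=true, φ=false).

3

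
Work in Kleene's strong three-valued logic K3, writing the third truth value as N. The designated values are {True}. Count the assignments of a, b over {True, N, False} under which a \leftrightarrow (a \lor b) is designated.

4

Designated under: (a=True, b=True); (a=True, b=N); (a=True, b=False); (a=False, b=False).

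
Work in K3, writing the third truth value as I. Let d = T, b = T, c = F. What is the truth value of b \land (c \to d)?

c \to d = F \to T = T
b \land (c \to d) = T \land T = T

T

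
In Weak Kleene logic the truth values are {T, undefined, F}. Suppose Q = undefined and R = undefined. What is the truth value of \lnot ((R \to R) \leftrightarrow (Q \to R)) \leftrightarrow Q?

undefined

R \to R = undefined \to undefined = undefined  [any arg is the third value ⇒ result is the third value]
Q \to R = undefined \to undefined = undefined
(R \to R) \leftrightarrow (Q \to R) = undefined \leftrightarrow undefined = undefined
\lnot ((R \to R) \leftrightarrow (Q \to R)) = \lnot undefined = undefined
\lnot ((R \to R) \leftrightarrow (Q \to R)) \leftrightarrow Q = undefined \leftrightarrow undefined = undefined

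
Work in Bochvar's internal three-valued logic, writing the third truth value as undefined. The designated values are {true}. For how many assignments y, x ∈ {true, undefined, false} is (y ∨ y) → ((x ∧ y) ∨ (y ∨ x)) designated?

4

Designated under: (y=true, x=true); (y=true, x=false); (y=false, x=true); (y=false, x=false).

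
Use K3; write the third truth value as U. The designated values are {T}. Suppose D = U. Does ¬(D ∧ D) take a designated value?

No

D ∧ D = U ∧ U = U
¬(D ∧ D) = ¬U = U
U ∉ {T}.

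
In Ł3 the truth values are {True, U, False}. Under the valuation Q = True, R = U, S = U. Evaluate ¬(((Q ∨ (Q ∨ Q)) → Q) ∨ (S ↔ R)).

False

Q ∨ Q = True ∨ True = True
Q ∨ (Q ∨ Q) = True ∨ True = True
(Q ∨ (Q ∨ Q)) → Q = True → True = True
S ↔ R = U ↔ U = True  [1 − |½−½|]
((Q ∨ (Q ∨ Q)) → Q) ∨ (S ↔ R) = True ∨ True = True
¬(((Q ∨ (Q ∨ Q)) → Q) ∨ (S ↔ R)) = ¬True = False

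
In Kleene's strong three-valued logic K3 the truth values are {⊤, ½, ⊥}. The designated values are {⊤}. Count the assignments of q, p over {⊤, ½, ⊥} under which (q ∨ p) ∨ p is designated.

5

Of the 9 assignments, 5 give a value in {⊤}.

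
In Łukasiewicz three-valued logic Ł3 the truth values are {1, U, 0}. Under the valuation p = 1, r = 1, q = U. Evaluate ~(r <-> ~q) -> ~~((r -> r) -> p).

1

~q = ~U = U
r <-> ~q = 1 <-> U = U  [1 − |1−½|]
~(r <-> ~q) = ~U = U
r -> r = 1 -> 1 = 1
(r -> r) -> p = 1 -> 1 = 1
~((r -> r) -> p) = ~1 = 0
~~((r -> r) -> p) = ~0 = 1
~(r <-> ~q) -> ~~((r -> r) -> p) = U -> 1 = 1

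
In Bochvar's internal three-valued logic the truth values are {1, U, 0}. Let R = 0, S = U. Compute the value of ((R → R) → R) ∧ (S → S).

U

R → R = 0 → 0 = 1
(R → R) → R = 1 → 0 = 0
S → S = U → U = U
((R → R) → R) ∧ (S → S) = 0 ∧ U = U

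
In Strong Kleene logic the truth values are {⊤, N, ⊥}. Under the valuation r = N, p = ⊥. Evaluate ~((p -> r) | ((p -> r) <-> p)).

⊥

p -> r = ⊥ -> N = ⊤
p -> r = ⊥ -> N = ⊤
(p -> r) <-> p = ⊤ <-> ⊥ = ⊥
(p -> r) | ((p -> r) <-> p) = ⊤ | ⊥ = ⊤
~((p -> r) | ((p -> r) <-> p)) = ~⊤ = ⊥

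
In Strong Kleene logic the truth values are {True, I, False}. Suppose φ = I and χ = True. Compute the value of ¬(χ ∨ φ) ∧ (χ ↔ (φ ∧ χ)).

χ ∨ φ = True ∨ I = True
¬(χ ∨ φ) = ¬True = False
φ ∧ χ = I ∧ True = I
χ ↔ (φ ∧ χ) = True ↔ I = I
¬(χ ∨ φ) ∧ (χ ↔ (φ ∧ χ)) = False ∧ I = False

False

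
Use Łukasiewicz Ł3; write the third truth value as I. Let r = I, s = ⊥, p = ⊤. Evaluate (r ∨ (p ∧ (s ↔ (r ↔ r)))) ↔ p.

r ↔ r = I ↔ I = ⊤  [1 − |½−½|]
s ↔ (r ↔ r) = ⊥ ↔ ⊤ = ⊥
p ∧ (s ↔ (r ↔ r)) = ⊤ ∧ ⊥ = ⊥
r ∨ (p ∧ (s ↔ (r ↔ r))) = I ∨ ⊥ = I
(r ∨ (p ∧ (s ↔ (r ↔ r)))) ↔ p = I ↔ ⊤ = I

I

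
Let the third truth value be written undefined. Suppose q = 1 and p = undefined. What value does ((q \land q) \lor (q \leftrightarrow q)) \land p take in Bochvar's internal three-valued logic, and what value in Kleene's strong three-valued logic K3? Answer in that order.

In Bochvar's internal three-valued logic: q \land q = 1 \land 1 = 1
q \leftrightarrow q = 1 \leftrightarrow 1 = 1
(q \land q) \lor (q \leftrightarrow q) = 1 \lor 1 = 1
((q \land q) \lor (q \leftrightarrow q)) \land p = 1 \land undefined = undefined
In Kleene's strong three-valued logic K3: q \land q = 1 \land 1 = 1
q \leftrightarrow q = 1 \leftrightarrow 1 = 1
(q \land q) \lor (q \leftrightarrow q) = 1 \lor 1 = 1
((q \land q) \lor (q \leftrightarrow q)) \land p = 1 \land undefined = undefined

undefined; undefined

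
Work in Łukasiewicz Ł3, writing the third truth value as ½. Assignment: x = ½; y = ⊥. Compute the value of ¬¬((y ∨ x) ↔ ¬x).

y ∨ x = ⊥ ∨ ½ = ½
¬x = ¬½ = ½
(y ∨ x) ↔ ¬x = ½ ↔ ½ = ⊤  [1 − |½−½|]
¬((y ∨ x) ↔ ¬x) = ¬⊤ = ⊥
¬¬((y ∨ x) ↔ ¬x) = ¬⊥ = ⊤

⊤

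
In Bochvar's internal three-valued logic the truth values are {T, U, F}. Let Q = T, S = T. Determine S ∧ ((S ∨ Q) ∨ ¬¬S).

T

S ∨ Q = T ∨ T = T
¬S = ¬T = F
¬¬S = ¬F = T
(S ∨ Q) ∨ ¬¬S = T ∨ T = T
S ∧ ((S ∨ Q) ∨ ¬¬S) = T ∧ T = T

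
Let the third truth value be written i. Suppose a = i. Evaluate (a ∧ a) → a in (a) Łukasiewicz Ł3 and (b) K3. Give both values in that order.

⊤; i

In Łukasiewicz Ł3: a ∧ a = i ∧ i = i
(a ∧ a) → a = i → i = ⊤  [min(1, 1−½+½)]
In K3: a ∧ a = i ∧ i = i
(a ∧ a) → a = i → i = i  [¬i ∨ i]
They differ because Łukasiewicz Ł3 and K3 treat i differently under implication.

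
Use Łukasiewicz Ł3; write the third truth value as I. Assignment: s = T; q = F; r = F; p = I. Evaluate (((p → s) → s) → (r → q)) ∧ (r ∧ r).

p → s = I → T = T  [min(1, 1−½+1)]
(p → s) → s = T → T = T
r → q = F → F = T
((p → s) → s) → (r → q) = T → T = T
r ∧ r = F ∧ F = F
(((p → s) → s) → (r → q)) ∧ (r ∧ r) = T ∧ F = F

F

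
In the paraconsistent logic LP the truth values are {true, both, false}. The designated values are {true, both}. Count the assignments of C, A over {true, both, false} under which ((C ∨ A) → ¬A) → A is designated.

6

Of the 9 assignments, 6 give a value in {true, both}.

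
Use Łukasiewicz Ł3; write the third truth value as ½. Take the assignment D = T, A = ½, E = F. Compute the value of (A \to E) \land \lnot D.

F

A \to E = ½ \to F = ½
\lnot D = \lnot T = F
(A \to E) \land \lnot D = ½ \land F = F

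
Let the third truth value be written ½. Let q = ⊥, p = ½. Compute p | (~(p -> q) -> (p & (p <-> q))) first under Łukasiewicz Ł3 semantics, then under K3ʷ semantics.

⊤; ½

In Łukasiewicz Ł3: p -> q = ½ -> ⊥ = ½  [min(1, 1−½+0)]
~(p -> q) = ~½ = ½
p <-> q = ½ <-> ⊥ = ½
p & (p <-> q) = ½ & ½ = ½
~(p -> q) -> (p & (p <-> q)) = ½ -> ½ = ⊤
p | (~(p -> q) -> (p & (p <-> q))) = ½ | ⊤ = ⊤
In K3ʷ: p -> q = ½ -> ⊥ = ½  [any arg is the third value ⇒ result is the third value]
~(p -> q) = ~½ = ½
p <-> q = ½ <-> ⊥ = ½
p & (p <-> q) = ½ & ½ = ½
~(p -> q) -> (p & (p <-> q)) = ½ -> ½ = ½
p | (~(p -> q) -> (p & (p <-> q))) = ½ | ½ = ½
They differ because Łukasiewicz Ł3 and K3ʷ treat ½ differently under the binary connectives.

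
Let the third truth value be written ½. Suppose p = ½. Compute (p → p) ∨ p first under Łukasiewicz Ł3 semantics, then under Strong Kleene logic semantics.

true; ½

In Łukasiewicz Ł3: p → p = ½ → ½ = true  [min(1, 1−½+½)]
(p → p) ∨ p = true ∨ ½ = true
In Strong Kleene logic: p → p = ½ → ½ = ½  [¬½ ∨ ½]
(p → p) ∨ p = ½ ∨ ½ = ½
They differ because Łukasiewicz Ł3 and Strong Kleene logic treat ½ differently under implication.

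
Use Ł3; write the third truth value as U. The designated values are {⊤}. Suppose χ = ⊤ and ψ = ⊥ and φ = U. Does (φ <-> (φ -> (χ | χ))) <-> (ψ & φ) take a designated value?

No

χ | χ = ⊤ | ⊤ = ⊤
φ -> (χ | χ) = U -> ⊤ = ⊤  [min(1, 1−½+1)]
φ <-> (φ -> (χ | χ)) = U <-> ⊤ = U
ψ & φ = ⊥ & U = ⊥
(φ <-> (φ -> (χ | χ))) <-> (ψ & φ) = U <-> ⊥ = U
U ∉ {⊤}.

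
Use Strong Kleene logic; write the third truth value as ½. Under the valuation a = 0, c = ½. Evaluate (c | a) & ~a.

c | a = ½ | 0 = ½
~a = ~0 = 1
(c | a) & ~a = ½ & 1 = ½

½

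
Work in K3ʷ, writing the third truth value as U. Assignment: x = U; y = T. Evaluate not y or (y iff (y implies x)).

not y = not T = F
y implies x = T implies U = U  [any arg is the third value ⇒ result is the third value]
y iff (y implies x) = T iff U = U
not y or (y iff (y implies x)) = F or U = U

U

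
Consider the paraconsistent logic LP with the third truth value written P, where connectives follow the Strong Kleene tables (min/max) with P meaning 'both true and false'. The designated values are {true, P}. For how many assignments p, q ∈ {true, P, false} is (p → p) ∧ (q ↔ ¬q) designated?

Designated under: (p=true, q=P); (p=P, q=P); (p=false, q=P).

3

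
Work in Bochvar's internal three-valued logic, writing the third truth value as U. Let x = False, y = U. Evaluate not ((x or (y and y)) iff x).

U

y and y = U and U = U
x or (y and y) = False or U = U
(x or (y and y)) iff x = U iff False = U
not ((x or (y and y)) iff x) = not U = U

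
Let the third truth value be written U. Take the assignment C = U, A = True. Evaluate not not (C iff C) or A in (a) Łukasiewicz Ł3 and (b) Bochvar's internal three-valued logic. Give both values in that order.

In Łukasiewicz Ł3: C iff C = U iff U = True  [1 − |½−½|]
not (C iff C) = not True = False
not not (C iff C) = not False = True
not not (C iff C) or A = True or True = True
In Bochvar's internal three-valued logic: C iff C = U iff U = U
not (C iff C) = not U = U
not not (C iff C) = not U = U
not not (C iff C) or A = U or True = U
They differ because Łukasiewicz Ł3 and Bochvar's internal three-valued logic treat U differently under the binary connectives.

True; U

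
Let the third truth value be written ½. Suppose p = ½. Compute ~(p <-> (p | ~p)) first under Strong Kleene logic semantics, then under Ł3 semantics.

½; false

In Strong Kleene logic: ~p = ~½ = ½
p | ~p = ½ | ½ = ½
p <-> (p | ~p) = ½ <-> ½ = ½
~(p <-> (p | ~p)) = ~½ = ½
In Ł3: ~p = ~½ = ½
p | ~p = ½ | ½ = ½
p <-> (p | ~p) = ½ <-> ½ = true
~(p <-> (p | ~p)) = ~true = false
They differ because Strong Kleene logic and Ł3 treat ½ differently under implication.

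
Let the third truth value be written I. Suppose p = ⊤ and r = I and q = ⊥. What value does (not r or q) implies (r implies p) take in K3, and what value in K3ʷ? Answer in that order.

⊤; I

In K3: not r = not I = I
not r or q = I or ⊥ = I
r implies p = I implies ⊤ = ⊤
(not r or q) implies (r implies p) = I implies ⊤ = ⊤
In K3ʷ: not r = not I = I
not r or q = I or ⊥ = I
r implies p = I implies ⊤ = I
(not r or q) implies (r implies p) = I implies I = I
They differ because K3 and K3ʷ treat I differently under the binary connectives.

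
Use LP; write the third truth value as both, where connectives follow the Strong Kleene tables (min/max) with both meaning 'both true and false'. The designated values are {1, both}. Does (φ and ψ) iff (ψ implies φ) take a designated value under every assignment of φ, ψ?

No

Countermodel: φ=1, ψ=0 gives 0, which is not designated.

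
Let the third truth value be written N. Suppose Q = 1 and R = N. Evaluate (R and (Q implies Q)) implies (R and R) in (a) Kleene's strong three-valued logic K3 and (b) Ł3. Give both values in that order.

N; 1

In Kleene's strong three-valued logic K3: Q implies Q = 1 implies 1 = 1
R and (Q implies Q) = N and 1 = N
R and R = N and N = N
(R and (Q implies Q)) implies (R and R) = N implies N = N  [not N or N]
In Ł3: Q implies Q = 1 implies 1 = 1
R and (Q implies Q) = N and 1 = N
R and R = N and N = N
(R and (Q implies Q)) implies (R and R) = N implies N = 1  [min(1, 1−½+½)]
They differ because Kleene's strong three-valued logic K3 and Ł3 treat N differently under implication.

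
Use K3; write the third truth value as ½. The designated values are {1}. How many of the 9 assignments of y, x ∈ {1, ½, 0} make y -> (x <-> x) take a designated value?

Of the 9 assignments, 7 give a value in {1}.

7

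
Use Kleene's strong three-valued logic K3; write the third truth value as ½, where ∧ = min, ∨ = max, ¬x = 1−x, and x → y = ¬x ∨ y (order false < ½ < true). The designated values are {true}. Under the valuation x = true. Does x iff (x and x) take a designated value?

x and x = true and true = true
x iff (x and x) = true iff true = true
true ∈ {true}.

Yes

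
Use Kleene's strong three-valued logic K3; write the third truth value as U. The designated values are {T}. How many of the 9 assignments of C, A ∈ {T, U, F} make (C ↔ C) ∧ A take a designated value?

2

Designated under: (C=T, A=T); (C=F, A=T).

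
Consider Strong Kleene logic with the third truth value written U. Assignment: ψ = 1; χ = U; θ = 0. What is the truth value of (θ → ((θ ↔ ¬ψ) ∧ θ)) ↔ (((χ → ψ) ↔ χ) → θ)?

U

¬ψ = ¬1 = 0
θ ↔ ¬ψ = 0 ↔ 0 = 1
(θ ↔ ¬ψ) ∧ θ = 1 ∧ 0 = 0
θ → ((θ ↔ ¬ψ) ∧ θ) = 0 → 0 = 1
χ → ψ = U → 1 = 1  [¬U ∨ 1]
(χ → ψ) ↔ χ = 1 ↔ U = U
((χ → ψ) ↔ χ) → θ = U → 0 = U
(θ → ((θ ↔ ¬ψ) ∧ θ)) ↔ (((χ → ψ) ↔ χ) → θ) = 1 ↔ U = U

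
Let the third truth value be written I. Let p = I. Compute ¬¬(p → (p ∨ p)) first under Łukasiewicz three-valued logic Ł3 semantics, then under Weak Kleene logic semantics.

In Łukasiewicz three-valued logic Ł3: p ∨ p = I ∨ I = I
p → (p ∨ p) = I → I = ⊤
¬(p → (p ∨ p)) = ¬⊤ = ⊥
¬¬(p → (p ∨ p)) = ¬⊥ = ⊤
In Weak Kleene logic: p ∨ p = I ∨ I = I
p → (p ∨ p) = I → I = I  [any arg is the third value ⇒ result is the third value]
¬(p → (p ∨ p)) = ¬I = I
¬¬(p → (p ∨ p)) = ¬I = I
They differ because Łukasiewicz three-valued logic Ł3 and Weak Kleene logic treat I differently under the binary connectives.

⊤; I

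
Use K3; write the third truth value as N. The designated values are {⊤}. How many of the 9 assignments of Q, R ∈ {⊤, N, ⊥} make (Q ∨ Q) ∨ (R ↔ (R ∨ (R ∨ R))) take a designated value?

7

Of the 9 assignments, 7 give a value in {⊤}.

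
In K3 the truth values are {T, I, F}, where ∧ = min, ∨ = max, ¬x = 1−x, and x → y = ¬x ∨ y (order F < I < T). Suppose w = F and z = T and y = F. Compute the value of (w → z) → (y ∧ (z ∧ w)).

F

w → z = F → T = T
z ∧ w = T ∧ F = F
y ∧ (z ∧ w) = F ∧ F = F
(w → z) → (y ∧ (z ∧ w)) = T → F = F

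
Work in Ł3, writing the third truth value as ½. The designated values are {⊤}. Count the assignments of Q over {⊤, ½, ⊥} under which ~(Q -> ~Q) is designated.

1

Q=⊤: ⊤ ✓
Q=½: ⊥ ·
Q=⊥: ⊥ ·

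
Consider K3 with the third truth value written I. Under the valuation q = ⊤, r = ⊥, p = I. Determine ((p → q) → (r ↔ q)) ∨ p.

I

p → q = I → ⊤ = ⊤
r ↔ q = ⊥ ↔ ⊤ = ⊥
(p → q) → (r ↔ q) = ⊤ → ⊥ = ⊥
((p → q) → (r ↔ q)) ∨ p = ⊥ ∨ I = I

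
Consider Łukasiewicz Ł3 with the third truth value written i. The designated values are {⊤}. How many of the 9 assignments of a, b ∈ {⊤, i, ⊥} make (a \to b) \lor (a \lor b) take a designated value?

8

Of the 9 assignments, 8 give a value in {⊤}.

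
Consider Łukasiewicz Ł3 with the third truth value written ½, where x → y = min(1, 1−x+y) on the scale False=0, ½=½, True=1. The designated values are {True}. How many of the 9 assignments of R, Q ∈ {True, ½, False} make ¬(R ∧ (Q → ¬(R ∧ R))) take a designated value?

Designated under: (R=True, Q=True); (R=False, Q=True); (R=False, Q=½); (R=False, Q=False).

4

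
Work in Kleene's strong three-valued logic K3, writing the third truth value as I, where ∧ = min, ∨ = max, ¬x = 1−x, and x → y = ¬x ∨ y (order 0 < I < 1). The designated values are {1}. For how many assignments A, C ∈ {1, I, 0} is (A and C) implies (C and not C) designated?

5

Of the 9 assignments, 5 give a value in {1}.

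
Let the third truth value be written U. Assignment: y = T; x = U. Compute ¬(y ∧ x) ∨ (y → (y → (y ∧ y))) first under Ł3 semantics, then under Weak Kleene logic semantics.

In Ł3: y ∧ x = T ∧ U = U
¬(y ∧ x) = ¬U = U
y ∧ y = T ∧ T = T
y → (y ∧ y) = T → T = T
y → (y → (y ∧ y)) = T → T = T
¬(y ∧ x) ∨ (y → (y → (y ∧ y))) = U ∨ T = T
In Weak Kleene logic: y ∧ x = T ∧ U = U
¬(y ∧ x) = ¬U = U
y ∧ y = T ∧ T = T
y → (y ∧ y) = T → T = T
y → (y → (y ∧ y)) = T → T = T
¬(y ∧ x) ∨ (y → (y → (y ∧ y))) = U ∨ T = U
They differ because Ł3 and Weak Kleene logic treat U differently under the binary connectives.

T; U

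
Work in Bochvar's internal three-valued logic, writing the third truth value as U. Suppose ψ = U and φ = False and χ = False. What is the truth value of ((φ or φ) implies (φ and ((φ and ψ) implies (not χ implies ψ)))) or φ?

U

φ or φ = False or False = False
φ and ψ = False and U = U
not χ = not False = True
not χ implies ψ = True implies U = U  [any arg is the third value ⇒ result is the third value]
(φ and ψ) implies (not χ implies ψ) = U implies U = U
φ and ((φ and ψ) implies (not χ implies ψ)) = False and U = U
(φ or φ) implies (φ and ((φ and ψ) implies (not χ implies ψ))) = False implies U = U
((φ or φ) implies (φ and ((φ and ψ) implies (not χ implies ψ)))) or φ = U or False = U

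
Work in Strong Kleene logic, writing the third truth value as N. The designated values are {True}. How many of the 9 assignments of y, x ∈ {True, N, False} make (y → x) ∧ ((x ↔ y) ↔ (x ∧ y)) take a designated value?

Designated under: (y=True, x=True); (y=False, x=True).

2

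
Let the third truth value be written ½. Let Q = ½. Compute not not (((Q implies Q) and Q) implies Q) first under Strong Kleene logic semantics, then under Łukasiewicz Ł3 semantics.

In Strong Kleene logic: Q implies Q = ½ implies ½ = ½  [not ½ or ½]
(Q implies Q) and Q = ½ and ½ = ½
((Q implies Q) and Q) implies Q = ½ implies ½ = ½
not (((Q implies Q) and Q) implies Q) = not ½ = ½
not not (((Q implies Q) and Q) implies Q) = not ½ = ½
In Łukasiewicz Ł3: Q implies Q = ½ implies ½ = true  [min(1, 1−½+½)]
(Q implies Q) and Q = true and ½ = ½
((Q implies Q) and Q) implies Q = ½ implies ½ = true
not (((Q implies Q) and Q) implies Q) = not true = false
not not (((Q implies Q) and Q) implies Q) = not false = true
They differ because Strong Kleene logic and Łukasiewicz Ł3 treat ½ differently under implication.

½; true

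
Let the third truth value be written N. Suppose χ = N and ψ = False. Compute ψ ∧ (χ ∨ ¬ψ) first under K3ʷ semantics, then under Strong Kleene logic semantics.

N; False

In K3ʷ: ¬ψ = ¬False = True
χ ∨ ¬ψ = N ∨ True = N
ψ ∧ (χ ∨ ¬ψ) = False ∧ N = N
In Strong Kleene logic: ¬ψ = ¬False = True
χ ∨ ¬ψ = N ∨ True = True
ψ ∧ (χ ∨ ¬ψ) = False ∧ True = False
They differ because K3ʷ and Strong Kleene logic treat N differently under the binary connectives.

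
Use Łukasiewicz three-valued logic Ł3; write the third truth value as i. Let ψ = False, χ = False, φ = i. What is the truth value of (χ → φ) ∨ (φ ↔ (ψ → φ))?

χ → φ = False → i = True
ψ → φ = False → i = True
φ ↔ (ψ → φ) = i ↔ True = i
(χ → φ) ∨ (φ ↔ (ψ → φ)) = True ∨ i = True

True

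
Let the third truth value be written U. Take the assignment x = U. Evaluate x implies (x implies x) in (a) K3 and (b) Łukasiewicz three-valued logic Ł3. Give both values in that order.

In K3: x implies x = U implies U = U
x implies (x implies x) = U implies U = U
In Łukasiewicz three-valued logic Ł3: x implies x = U implies U = True
x implies (x implies x) = U implies True = True
They differ because K3 and Łukasiewicz three-valued logic Ł3 treat U differently under implication.

U; True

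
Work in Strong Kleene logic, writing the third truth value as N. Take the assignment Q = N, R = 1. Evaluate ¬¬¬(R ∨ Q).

R ∨ Q = 1 ∨ N = 1
¬(R ∨ Q) = ¬1 = 0
¬¬(R ∨ Q) = ¬0 = 1
¬¬¬(R ∨ Q) = ¬1 = 0

0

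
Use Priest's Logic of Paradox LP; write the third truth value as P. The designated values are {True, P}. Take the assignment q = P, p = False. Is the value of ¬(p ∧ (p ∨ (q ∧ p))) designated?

Yes

q ∧ p = P ∧ False = False
p ∨ (q ∧ p) = False ∨ False = False
p ∧ (p ∨ (q ∧ p)) = False ∧ False = False
¬(p ∧ (p ∨ (q ∧ p))) = ¬False = True
True ∈ {True, P}.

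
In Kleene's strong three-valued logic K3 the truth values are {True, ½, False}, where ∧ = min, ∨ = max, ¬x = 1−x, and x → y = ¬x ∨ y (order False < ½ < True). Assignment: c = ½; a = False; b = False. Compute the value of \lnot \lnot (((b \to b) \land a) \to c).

b \to b = False \to False = True
(b \to b) \land a = True \land False = False
((b \to b) \land a) \to c = False \to ½ = True  [\lnot False \lor ½]
\lnot (((b \to b) \land a) \to c) = \lnot True = False
\lnot \lnot (((b \to b) \land a) \to c) = \lnot False = True

True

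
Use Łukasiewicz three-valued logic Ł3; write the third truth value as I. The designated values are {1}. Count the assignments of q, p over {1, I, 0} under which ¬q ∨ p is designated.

5

Of the 9 assignments, 5 give a value in {1}.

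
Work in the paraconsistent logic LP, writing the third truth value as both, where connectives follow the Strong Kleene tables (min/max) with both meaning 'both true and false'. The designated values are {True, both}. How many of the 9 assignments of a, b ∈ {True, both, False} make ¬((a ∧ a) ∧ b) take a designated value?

Of the 9 assignments, 8 give a value in {True, both}.

8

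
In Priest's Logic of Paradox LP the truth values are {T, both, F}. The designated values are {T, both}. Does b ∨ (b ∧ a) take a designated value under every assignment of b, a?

No

Countermodel: b=F, a=T gives F, which is not designated.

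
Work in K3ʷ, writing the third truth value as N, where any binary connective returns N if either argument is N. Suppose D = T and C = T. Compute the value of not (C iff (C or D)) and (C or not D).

F

C or D = T or T = T
C iff (C or D) = T iff T = T
not (C iff (C or D)) = not T = F
not D = not T = F
C or not D = T or F = T
not (C iff (C or D)) and (C or not D) = F and T = F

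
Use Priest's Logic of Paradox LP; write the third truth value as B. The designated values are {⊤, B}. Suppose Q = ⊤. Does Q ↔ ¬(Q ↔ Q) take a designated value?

Q ↔ Q = ⊤ ↔ ⊤ = ⊤
¬(Q ↔ Q) = ¬⊤ = ⊥
Q ↔ ¬(Q ↔ Q) = ⊤ ↔ ⊥ = ⊥
⊥ ∉ {⊤, B}.

No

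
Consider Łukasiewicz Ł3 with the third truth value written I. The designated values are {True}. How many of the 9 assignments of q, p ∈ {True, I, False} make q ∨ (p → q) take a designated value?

6

Of the 9 assignments, 6 give a value in {True}.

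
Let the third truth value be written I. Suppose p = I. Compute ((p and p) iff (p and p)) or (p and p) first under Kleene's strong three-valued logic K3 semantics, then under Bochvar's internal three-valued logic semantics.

In Kleene's strong three-valued logic K3: p and p = I and I = I
p and p = I and I = I
(p and p) iff (p and p) = I iff I = I
p and p = I and I = I
((p and p) iff (p and p)) or (p and p) = I or I = I
In Bochvar's internal three-valued logic: p and p = I and I = I
p and p = I and I = I
(p and p) iff (p and p) = I iff I = I
p and p = I and I = I
((p and p) iff (p and p)) or (p and p) = I or I = I

I; I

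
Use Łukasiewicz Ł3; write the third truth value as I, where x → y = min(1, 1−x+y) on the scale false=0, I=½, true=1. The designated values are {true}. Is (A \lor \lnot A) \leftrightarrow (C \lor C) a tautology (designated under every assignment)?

Countermodel: A=true, C=I gives I, which is not designated.

No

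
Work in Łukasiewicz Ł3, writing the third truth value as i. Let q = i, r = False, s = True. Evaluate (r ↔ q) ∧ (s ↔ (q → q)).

i

r ↔ q = False ↔ i = i  [1 − |0−½|]
q → q = i → i = True
s ↔ (q → q) = True ↔ True = True
(r ↔ q) ∧ (s ↔ (q → q)) = i ∧ True = i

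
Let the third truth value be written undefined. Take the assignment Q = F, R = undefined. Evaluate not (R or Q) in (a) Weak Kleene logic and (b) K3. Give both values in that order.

undefined; undefined

In Weak Kleene logic: R or Q = undefined or F = undefined
not (R or Q) = not undefined = undefined
In K3: R or Q = undefined or F = undefined
not (R or Q) = not undefined = undefined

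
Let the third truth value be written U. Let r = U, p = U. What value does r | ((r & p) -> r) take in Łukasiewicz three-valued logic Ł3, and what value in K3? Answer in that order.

1; U

In Łukasiewicz three-valued logic Ł3: r & p = U & U = U
(r & p) -> r = U -> U = 1  [min(1, 1−½+½)]
r | ((r & p) -> r) = U | 1 = 1
In K3: r & p = U & U = U
(r & p) -> r = U -> U = U  [~U | U]
r | ((r & p) -> r) = U | U = U
They differ because Łukasiewicz three-valued logic Ł3 and K3 treat U differently under implication.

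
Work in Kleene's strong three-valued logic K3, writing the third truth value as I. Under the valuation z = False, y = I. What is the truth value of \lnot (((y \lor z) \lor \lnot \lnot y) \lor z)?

y \lor z = I \lor False = I
\lnot y = \lnot I = I
\lnot \lnot y = \lnot I = I
(y \lor z) \lor \lnot \lnot y = I \lor I = I
((y \lor z) \lor \lnot \lnot y) \lor z = I \lor False = I
\lnot (((y \lor z) \lor \lnot \lnot y) \lor z) = \lnot I = I

I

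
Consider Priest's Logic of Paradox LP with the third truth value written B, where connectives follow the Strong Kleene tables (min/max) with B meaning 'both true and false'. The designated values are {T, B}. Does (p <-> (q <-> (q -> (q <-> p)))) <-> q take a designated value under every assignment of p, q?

Countermodel: p=F, q=F gives F, which is not designated.

No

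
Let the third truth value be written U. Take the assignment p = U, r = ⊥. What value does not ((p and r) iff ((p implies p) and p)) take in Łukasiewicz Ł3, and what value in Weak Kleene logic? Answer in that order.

In Łukasiewicz Ł3: p and r = U and ⊥ = ⊥
p implies p = U implies U = ⊤  [min(1, 1−½+½)]
(p implies p) and p = ⊤ and U = U
(p and r) iff ((p implies p) and p) = ⊥ iff U = U
not ((p and r) iff ((p implies p) and p)) = not U = U
In Weak Kleene logic: p and r = U and ⊥ = U
p implies p = U implies U = U  [any arg is the third value ⇒ result is the third value]
(p implies p) and p = U and U = U
(p and r) iff ((p implies p) and p) = U iff U = U
not ((p and r) iff ((p implies p) and p)) = not U = U

U; U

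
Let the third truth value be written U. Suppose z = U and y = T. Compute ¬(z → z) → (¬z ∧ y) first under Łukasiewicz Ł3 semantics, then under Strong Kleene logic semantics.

T; U

In Łukasiewicz Ł3: z → z = U → U = T  [min(1, 1−½+½)]
¬(z → z) = ¬T = F
¬z = ¬U = U
¬z ∧ y = U ∧ T = U
¬(z → z) → (¬z ∧ y) = F → U = T
In Strong Kleene logic: z → z = U → U = U
¬(z → z) = ¬U = U
¬z = ¬U = U
¬z ∧ y = U ∧ T = U
¬(z → z) → (¬z ∧ y) = U → U = U
They differ because Łukasiewicz Ł3 and Strong Kleene logic treat U differently under implication.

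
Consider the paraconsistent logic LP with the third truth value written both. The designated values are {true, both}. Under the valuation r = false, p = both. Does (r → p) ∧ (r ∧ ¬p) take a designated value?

No

r → p = false → both = true
¬p = ¬both = both
r ∧ ¬p = false ∧ both = false
(r → p) ∧ (r ∧ ¬p) = true ∧ false = false
false ∉ {true, both}.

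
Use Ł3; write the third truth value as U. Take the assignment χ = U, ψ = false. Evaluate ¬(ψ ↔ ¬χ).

¬χ = ¬U = U
ψ ↔ ¬χ = false ↔ U = U
¬(ψ ↔ ¬χ) = ¬U = U

U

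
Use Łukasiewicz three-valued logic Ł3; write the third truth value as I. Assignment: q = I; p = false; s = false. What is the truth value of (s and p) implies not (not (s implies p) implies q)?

s and p = false and false = false
s implies p = false implies false = true
not (s implies p) = not true = false
not (s implies p) implies q = false implies I = true  [min(1, 1−0+½)]
not (not (s implies p) implies q) = not true = false
(s and p) implies not (not (s implies p) implies q) = false implies false = true

true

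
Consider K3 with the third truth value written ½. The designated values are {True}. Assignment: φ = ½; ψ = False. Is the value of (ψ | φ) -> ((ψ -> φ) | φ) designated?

ψ | φ = False | ½ = ½
ψ -> φ = False -> ½ = True
(ψ -> φ) | φ = True | ½ = True
(ψ | φ) -> ((ψ -> φ) | φ) = ½ -> True = True
True ∈ {True}.

Yes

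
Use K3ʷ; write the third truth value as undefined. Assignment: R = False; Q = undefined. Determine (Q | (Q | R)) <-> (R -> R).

Q | R = undefined | False = undefined
Q | (Q | R) = undefined | undefined = undefined
R -> R = False -> False = True
(Q | (Q | R)) <-> (R -> R) = undefined <-> True = undefined

undefined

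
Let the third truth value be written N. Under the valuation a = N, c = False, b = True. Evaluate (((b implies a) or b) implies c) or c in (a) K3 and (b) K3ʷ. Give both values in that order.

False; N

In K3: b implies a = True implies N = N
(b implies a) or b = N or True = True
((b implies a) or b) implies c = True implies False = False
(((b implies a) or b) implies c) or c = False or False = False
In K3ʷ: b implies a = True implies N = N  [any arg is the third value ⇒ result is the third value]
(b implies a) or b = N or True = N
((b implies a) or b) implies c = N implies False = N
(((b implies a) or b) implies c) or c = N or False = N
They differ because K3 and K3ʷ treat N differently under the binary connectives.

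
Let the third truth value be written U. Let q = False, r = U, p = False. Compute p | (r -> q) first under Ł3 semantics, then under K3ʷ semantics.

U; U

In Ł3: r -> q = U -> False = U  [min(1, 1−½+0)]
p | (r -> q) = False | U = U
In K3ʷ: r -> q = U -> False = U
p | (r -> q) = False | U = U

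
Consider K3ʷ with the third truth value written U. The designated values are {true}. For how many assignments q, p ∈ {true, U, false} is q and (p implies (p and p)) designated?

Designated under: (q=true, p=true); (q=true, p=false).

2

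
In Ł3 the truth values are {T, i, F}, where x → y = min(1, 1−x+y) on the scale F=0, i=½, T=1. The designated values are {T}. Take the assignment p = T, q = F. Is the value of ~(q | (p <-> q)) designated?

Yes

p <-> q = T <-> F = F
q | (p <-> q) = F | F = F
~(q | (p <-> q)) = ~F = T
T ∈ {T}.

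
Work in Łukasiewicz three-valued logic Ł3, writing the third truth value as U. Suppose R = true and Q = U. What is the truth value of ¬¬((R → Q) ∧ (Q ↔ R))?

R → Q = true → U = U  [min(1, 1−1+½)]
Q ↔ R = U ↔ true = U
(R → Q) ∧ (Q ↔ R) = U ∧ U = U
¬((R → Q) ∧ (Q ↔ R)) = ¬U = U
¬¬((R → Q) ∧ (Q ↔ R)) = ¬U = U

U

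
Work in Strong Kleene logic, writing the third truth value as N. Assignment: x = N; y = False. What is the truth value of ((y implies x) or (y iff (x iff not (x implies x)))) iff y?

False

y implies x = False implies N = True  [not False or N]
x implies x = N implies N = N
not (x implies x) = not N = N
x iff not (x implies x) = N iff N = N
y iff (x iff not (x implies x)) = False iff N = N
(y implies x) or (y iff (x iff not (x implies x))) = True or N = True
((y implies x) or (y iff (x iff not (x implies x)))) iff y = True iff False = False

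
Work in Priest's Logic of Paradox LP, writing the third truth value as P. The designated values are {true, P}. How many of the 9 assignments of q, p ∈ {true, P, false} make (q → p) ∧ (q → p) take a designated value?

Of the 9 assignments, 8 give a value in {true, P}.

8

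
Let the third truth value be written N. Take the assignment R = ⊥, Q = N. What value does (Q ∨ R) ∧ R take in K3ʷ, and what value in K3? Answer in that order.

In K3ʷ: Q ∨ R = N ∨ ⊥ = N
(Q ∨ R) ∧ R = N ∧ ⊥ = N
In K3: Q ∨ R = N ∨ ⊥ = N
(Q ∨ R) ∧ R = N ∧ ⊥ = ⊥
They differ because K3ʷ and K3 treat N differently under the binary connectives.

N; ⊥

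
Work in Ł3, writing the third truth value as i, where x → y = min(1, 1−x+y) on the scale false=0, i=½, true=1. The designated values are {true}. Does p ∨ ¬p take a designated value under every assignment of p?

Countermodel: p=i gives i, which is not designated.

No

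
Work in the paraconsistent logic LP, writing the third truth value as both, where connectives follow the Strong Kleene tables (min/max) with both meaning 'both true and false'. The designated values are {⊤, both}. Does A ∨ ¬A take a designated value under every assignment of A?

Yes

Every assignment of A over {⊤, both, ⊥} gives a value in {⊤, both}.
In particular, with A=both: A ∨ ¬A = both.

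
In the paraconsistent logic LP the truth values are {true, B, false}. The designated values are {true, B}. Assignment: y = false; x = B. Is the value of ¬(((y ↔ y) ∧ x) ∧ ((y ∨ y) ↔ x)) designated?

y ↔ y = false ↔ false = true
(y ↔ y) ∧ x = true ∧ B = B
y ∨ y = false ∨ false = false
(y ∨ y) ↔ x = false ↔ B = B
((y ↔ y) ∧ x) ∧ ((y ∨ y) ↔ x) = B ∧ B = B
¬(((y ↔ y) ∧ x) ∧ ((y ∨ y) ↔ x)) = ¬B = B
B ∈ {true, B}.

Yes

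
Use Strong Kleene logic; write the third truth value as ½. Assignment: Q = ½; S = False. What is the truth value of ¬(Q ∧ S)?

True

Q ∧ S = ½ ∧ False = False
¬(Q ∧ S) = ¬False = True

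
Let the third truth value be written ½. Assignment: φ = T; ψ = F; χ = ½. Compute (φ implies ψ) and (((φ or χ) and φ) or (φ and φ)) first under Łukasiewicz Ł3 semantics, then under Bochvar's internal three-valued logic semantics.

In Łukasiewicz Ł3: φ implies ψ = T implies F = F
φ or χ = T or ½ = T
(φ or χ) and φ = T and T = T
φ and φ = T and T = T
((φ or χ) and φ) or (φ and φ) = T or T = T
(φ implies ψ) and (((φ or χ) and φ) or (φ and φ)) = F and T = F
In Bochvar's internal three-valued logic: φ implies ψ = T implies F = F
φ or χ = T or ½ = ½
(φ or χ) and φ = ½ and T = ½
φ and φ = T and T = T
((φ or χ) and φ) or (φ and φ) = ½ or T = ½
(φ implies ψ) and (((φ or χ) and φ) or (φ and φ)) = F and ½ = ½
They differ because Łukasiewicz Ł3 and Bochvar's internal three-valued logic treat ½ differently under the binary connectives.

F; ½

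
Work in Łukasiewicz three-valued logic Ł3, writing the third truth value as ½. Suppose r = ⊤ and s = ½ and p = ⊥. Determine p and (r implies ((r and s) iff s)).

r and s = ⊤ and ½ = ½
(r and s) iff s = ½ iff ½ = ⊤  [1 − |½−½|]
r implies ((r and s) iff s) = ⊤ implies ⊤ = ⊤
p and (r implies ((r and s) iff s)) = ⊥ and ⊤ = ⊥

⊥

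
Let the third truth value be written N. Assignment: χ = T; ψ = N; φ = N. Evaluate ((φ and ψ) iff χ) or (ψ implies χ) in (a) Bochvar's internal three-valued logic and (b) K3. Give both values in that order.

N; T

In Bochvar's internal three-valued logic: φ and ψ = N and N = N
(φ and ψ) iff χ = N iff T = N
ψ implies χ = N implies T = N  [any arg is the third value ⇒ result is the third value]
((φ and ψ) iff χ) or (ψ implies χ) = N or N = N
In K3: φ and ψ = N and N = N
(φ and ψ) iff χ = N iff T = N
ψ implies χ = N implies T = T  [not N or T]
((φ and ψ) iff χ) or (ψ implies χ) = N or T = T
They differ because Bochvar's internal three-valued logic and K3 treat N differently under the binary connectives.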